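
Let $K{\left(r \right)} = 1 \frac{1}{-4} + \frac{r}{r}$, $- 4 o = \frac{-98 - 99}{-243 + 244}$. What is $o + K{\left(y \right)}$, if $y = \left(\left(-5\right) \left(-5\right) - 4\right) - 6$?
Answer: $50$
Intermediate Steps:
$o = \frac{197}{4}$ ($o = - \frac{\left(-98 - 99\right) \frac{1}{-243 + 244}}{4} = - \frac{\left(-197\right) 1^{-1}}{4} = - \frac{\left(-197\right) 1}{4} = \left(- \frac{1}{4}\right) \left(-197\right) = \frac{197}{4} \approx 49.25$)
$y = 15$ ($y = \left(25 - 4\right) - 6 = 21 - 6 = 15$)
$K{\left(r \right)} = \frac{3}{4}$ ($K{\left(r \right)} = 1 \left(- \frac{1}{4}\right) + 1 = - \frac{1}{4} + 1 = \frac{3}{4}$)
$o + K{\left(y \right)} = \frac{197}{4} + \frac{3}{4} = 50$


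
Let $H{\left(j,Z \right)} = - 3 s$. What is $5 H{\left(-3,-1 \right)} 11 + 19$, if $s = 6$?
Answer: $-971$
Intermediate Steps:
$H{\left(j,Z \right)} = -18$ ($H{\left(j,Z \right)} = \left(-3\right) 6 = -18$)
$5 H{\left(-3,-1 \right)} 11 + 19 = 5 \left(-18\right) 11 + 19 = \left(-90\right) 11 + 19 = -990 + 19 = -971$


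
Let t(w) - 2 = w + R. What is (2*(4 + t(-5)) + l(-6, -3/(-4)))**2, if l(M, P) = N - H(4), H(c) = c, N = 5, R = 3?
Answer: 81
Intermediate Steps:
t(w) = 5 + w (t(w) = 2 + (w + 3) = 2 + (3 + w) = 5 + w)
l(M, P) = 1 (l(M, P) = 5 - 1*4 = 5 - 4 = 1)
(2*(4 + t(-5)) + l(-6, -3/(-4)))**2 = (2*(4 + (5 - 5)) + 1)**2 = (2*(4 + 0) + 1)**2 = (2*4 + 1)**2 = (8 + 1)**2 = 9**2 = 81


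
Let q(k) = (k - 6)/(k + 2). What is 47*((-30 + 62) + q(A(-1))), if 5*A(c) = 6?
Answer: 2867/2 ≈ 1433.5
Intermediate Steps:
A(c) = 6/5 (A(c) = (⅕)*6 = 6/5)
q(k) = (-6 + k)/(2 + k)
47*((-30 + 62) + q(A(-1))) = 47*((-30 + 62) + (-6 + 6/5)/(2 + 6/5)) = 47*(32 - 24/5/(16/5)) = 47*(32 + (5/16)*(-24/5)) = 47*(32 - 3/2) = 47*(61/2) = 2867/2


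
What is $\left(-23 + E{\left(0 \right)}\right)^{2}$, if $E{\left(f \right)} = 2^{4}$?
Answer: $49$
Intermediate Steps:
$E{\left(f \right)} = 16$
$\left(-23 + E{\left(0 \right)}\right)^{2} = \left(-23 + 16\right)^{2} = \left(-7\right)^{2} = 49$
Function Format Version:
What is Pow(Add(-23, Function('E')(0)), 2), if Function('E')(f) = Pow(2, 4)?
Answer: 49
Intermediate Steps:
Function('E')(f) = 16
Pow(Add(-23, Function('E')(0)), 2) = Pow(Add(-23, 16), 2) = Pow(-7, 2) = 49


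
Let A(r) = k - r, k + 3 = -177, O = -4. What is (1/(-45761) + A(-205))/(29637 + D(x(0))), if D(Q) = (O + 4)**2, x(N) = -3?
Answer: 1144024/1356218757 ≈ 0.00084354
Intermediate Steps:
k = -180 (k = -3 - 177 = -180)
A(r) = -180 - r
D(Q) = 0 (D(Q) = (-4 + 4)**2 = 0**2 = 0)
(1/(-45761) + A(-205))/(29637 + D(x(0))) = (1/(-45761) + (-180 - 1*(-205)))/(29637 + 0) = (-1/45761 + (-180 + 205))/29637 = (-1/45761 + 25)*(1/29637) = (1144024/45761)*(1/29637) = 1144024/1356218757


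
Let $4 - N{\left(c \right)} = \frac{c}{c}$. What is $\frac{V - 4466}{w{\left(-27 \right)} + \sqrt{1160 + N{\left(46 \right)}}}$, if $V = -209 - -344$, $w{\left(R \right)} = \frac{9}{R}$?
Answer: $- \frac{12993}{10466} - \frac{38979 \sqrt{1163}}{10466} \approx -128.25$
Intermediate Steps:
$N{\left(c \right)} = 3$ ($N{\left(c \right)} = 4 - \frac{c}{c} = 4 - 1 = 3$)
$V = 135$ ($V = -209 + 344 = 135$)
$\frac{V - 4466}{w{\left(-27 \right)} + \sqrt{1160 + N{\left(46 \right)}}} = \frac{135 - 4466}{\frac{9}{-27} + \sqrt{1160 + 3}} = - \frac{4331}{9 \left(- \frac{1}{27}\right) + \sqrt{1163}} = - \frac{4331}{- \frac{1}{3} + \sqrt{1163}}$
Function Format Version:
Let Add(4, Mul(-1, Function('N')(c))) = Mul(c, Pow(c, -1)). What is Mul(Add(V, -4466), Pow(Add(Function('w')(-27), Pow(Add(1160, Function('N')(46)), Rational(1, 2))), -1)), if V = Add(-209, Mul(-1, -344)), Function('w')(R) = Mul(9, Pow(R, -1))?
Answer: Add(Rational(-12993, 10466), Mul(Rational(-38979, 10466), Pow(1163, Rational(1, 2)))) ≈ -128.25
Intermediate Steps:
Function('N')(c) = 3 (Function('N')(c) = Add(4, Mul(-1, Mul(c, Pow(c, -1)))) = Add(4, Mul(-1, 1)) = Add(4, -1) = 3)
V = 135 (V = Add(-209, 344) = 135)
Mul(Add(V, -4466), Pow(Add(Function('w')(-27), Pow(Add(1160, Function('N')(46)), Rational(1, 2))), -1)) = Mul(Add(135, -4466), Pow(Add(Mul(9, Pow(-27, -1)), Pow(Add(1160, 3), Rational(1, 2))), -1)) = Mul(-4331, Pow(Add(Mul(9, Rational(-1, 27)), Pow(1163, Rational(1, 2))), -1)) = Mul(-4331, Pow(Add(Rational(-1, 3), Pow(1163, Rational(1, 2))), -1))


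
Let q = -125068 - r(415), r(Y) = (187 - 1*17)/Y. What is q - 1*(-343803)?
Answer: 18154971/83 ≈ 2.1873e+5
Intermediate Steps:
r(Y) = 170/Y (r(Y) = (187 - 17)/Y = 170/Y)
q = -10380678/83 (q = -125068 - 170/415 = -125068 - 1*34/83 = -125068 - 34/83 = -10380678/83 ≈ -1.2507e+5)
q - 1*(-343803) = -10380678/83 - 1*(-343803) = -10380678/83 + 343803 = 18154971/83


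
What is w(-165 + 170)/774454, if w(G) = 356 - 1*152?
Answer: 102/387227 ≈ 0.00026341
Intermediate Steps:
w(G) = 204 (w(G) = 356 - 152 = 204)
w(-165 + 170)/774454 = 204/774454 = 204*(1/774454) = 102/387227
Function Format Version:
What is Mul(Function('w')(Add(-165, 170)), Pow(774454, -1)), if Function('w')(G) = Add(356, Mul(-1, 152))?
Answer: Rational(102, 387227) ≈ 0.00026341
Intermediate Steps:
Function('w')(G) = 204 (Function('w')(G) = Add(356, -152) = 204)
Mul(Function('w')(Add(-165, 170)), Pow(774454, -1)) = Mul(204, Pow(774454, -1)) = Mul(204, Rational(1, 774454)) = Rational(102, 387227)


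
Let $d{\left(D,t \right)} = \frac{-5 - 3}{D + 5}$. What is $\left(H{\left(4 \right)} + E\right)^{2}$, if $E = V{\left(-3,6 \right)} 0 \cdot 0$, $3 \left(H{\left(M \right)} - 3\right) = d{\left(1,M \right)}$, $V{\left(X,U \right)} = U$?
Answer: $\frac{529}{81} \approx 6.5309$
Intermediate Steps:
$d{\left(D,t \right)} = - \frac{8}{5 + D}$
$H{\left(M \right)} = \frac{23}{9}$ ($H{\left(M \right)} = 3 + \frac{\left(-8\right) \frac{1}{5 + 1}}{3} = 3 + \frac{\left(-8\right) \frac{1}{6}}{3} = 3 + \frac{1}{3} \left(- \frac{4}{3}\right) = 3 - \frac{4}{9} = \frac{23}{9}$)
$E = 0$ ($E = 6 \cdot 0 \cdot 0 = 0 \cdot 0 = 0$)
$\left(H{\left(4 \right)} + E\right)^{2} = \left(\frac{23}{9} + 0\right)^{2} = \left(\frac{23}{9}\right)^{2} = \frac{529}{81}$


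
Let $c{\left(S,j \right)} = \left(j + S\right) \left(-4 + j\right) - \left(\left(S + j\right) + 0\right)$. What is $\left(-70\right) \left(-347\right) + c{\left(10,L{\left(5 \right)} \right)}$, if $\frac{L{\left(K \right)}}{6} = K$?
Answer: $25290$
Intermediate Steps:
$L{\left(K \right)} = 6 K$
$c{\left(S,j \right)} = - S - j + \left(-4 + j\right) \left(S + j\right)$ ($c{\left(S,j \right)} = \left(S + j\right) \left(-4 + j\right) - \left(S + j\right) = \left(-4 + j\right) \left(S + j\right) - \left(S + j\right) = - S - j + \left(-4 + j\right) \left(S + j\right)$)
$\left(-70\right) \left(-347\right) + c{\left(10,L{\left(5 \right)} \right)} = \left(-70\right) \left(-347\right) + \left(\left(6 \cdot 5\right)^{2} - 50 - 5 \cdot 6 \cdot 5 + 10 \cdot 6 \cdot 5\right) = 24290 + \left(30^{2} - 50 - 150 + 10 \cdot 30\right) = 24290 + \left(900 - 50 - 150 + 300\right) = 24290 + 1000 = 25290$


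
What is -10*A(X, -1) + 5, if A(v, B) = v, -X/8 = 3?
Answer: 245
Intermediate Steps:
X = -24 (X = -8*3 = -24)
-10*A(X, -1) + 5 = -10*(-24) + 5 = 240 + 5 = 245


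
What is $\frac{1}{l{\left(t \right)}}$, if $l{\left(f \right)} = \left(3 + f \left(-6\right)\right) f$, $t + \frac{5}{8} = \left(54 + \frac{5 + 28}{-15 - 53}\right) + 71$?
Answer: $- \frac{9248}{848229207} \approx -1.0903 \cdot 10^{-5}$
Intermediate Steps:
$t = \frac{16849}{136}$ ($t = - \frac{5}{8} + \left(\left(54 + \frac{5 + 28}{-15 - 53}\right) + 71\right) = - \frac{5}{8} + \left(\left(54 + \frac{33}{-68}\right) + 71\right) = - \frac{5}{8} + \left(\left(54 + 33 \left(- \frac{1}{68}\right)\right) + 71\right) = - \frac{5}{8} + \left(\left(54 - \frac{33}{68}\right) + 71\right) = - \frac{5}{8} + \left(\frac{3639}{68} + 71\right) = - \frac{5}{8} + \frac{8467}{68} = \frac{16849}{136} \approx 123.89$)
$l{\left(f \right)} = f \left(3 - 6 f\right)$ ($l{\left(f \right)} = \left(3 - 6 f\right) f = f \left(3 - 6 f\right)$)
$\frac{1}{l{\left(t \right)}} = \frac{1}{3 \cdot \frac{16849}{136} \left(1 - \frac{16849}{68}\right)} = \frac{1}{3 \cdot \frac{16849}{136} \left(- \frac{16781}{68}\right)} = \frac{1}{- \frac{848229207}{9248}} = - \frac{9248}{848229207}$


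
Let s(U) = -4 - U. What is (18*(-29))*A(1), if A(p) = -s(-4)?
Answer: 0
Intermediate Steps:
A(p) = 0 (A(p) = -(-4 - 1*(-4)) = -(-4 + 4) = -1*0 = 0)
(18*(-29))*A(1) = (18*(-29))*0 = -522*0 = 0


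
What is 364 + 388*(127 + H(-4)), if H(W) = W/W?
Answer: 50028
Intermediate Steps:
H(W) = 1
364 + 388*(127 + H(-4)) = 364 + 388*(127 + 1) = 364 + 388*128 = 364 + 49664 = 50028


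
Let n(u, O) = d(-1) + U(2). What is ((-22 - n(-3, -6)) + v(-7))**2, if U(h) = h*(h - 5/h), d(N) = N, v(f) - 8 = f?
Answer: 361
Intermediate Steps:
v(f) = 8 + f
n(u, O) = -2 (n(u, O) = -1 + (-5 + 2**2) = -1 + (-5 + 4) = -1 - 1 = -2)
((-22 - n(-3, -6)) + v(-7))**2 = ((-22 - 1*(-2)) + (8 - 7))**2 = ((-22 + 2) + 1)**2 = (-20 + 1)**2 = (-19)**2 = 361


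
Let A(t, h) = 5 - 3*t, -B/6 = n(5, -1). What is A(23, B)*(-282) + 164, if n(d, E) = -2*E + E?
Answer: 18212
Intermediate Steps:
n(d, E) = -E
B = -6 (B = -(-6)*(-1) = -6*1 = -6)
A(23, B)*(-282) + 164 = (5 - 3*23)*(-282) + 164 = (5 - 69)*(-282) + 164 = -64*(-282) + 164 = 18048 + 164 = 18212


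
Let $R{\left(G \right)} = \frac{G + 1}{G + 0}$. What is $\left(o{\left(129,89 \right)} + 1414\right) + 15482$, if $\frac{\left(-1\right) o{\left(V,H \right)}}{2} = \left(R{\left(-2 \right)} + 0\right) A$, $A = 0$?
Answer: $16896$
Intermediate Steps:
$R{\left(G \right)} = \frac{1 + G}{G}$
$o{\left(V,H \right)} = 0$ ($o{\left(V,H \right)} = - 2 \left(\frac{1 - 2}{-2} + 0\right) 0 = - 2 \left(\left(- \frac{1}{2}\right) \left(-1\right) + 0\right) 0 = - 2 \left(\frac{1}{2} + 0\right) 0 = - 2 \cdot \frac{1}{2} \cdot 0 = \left(-2\right) 0 = 0$)
$\left(o{\left(129,89 \right)} + 1414\right) + 15482 = \left(0 + 1414\right) + 15482 = 1414 + 15482 = 16896$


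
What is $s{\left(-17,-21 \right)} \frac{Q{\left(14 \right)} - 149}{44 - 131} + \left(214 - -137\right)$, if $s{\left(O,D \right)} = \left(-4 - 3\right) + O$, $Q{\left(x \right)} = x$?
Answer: $\frac{9099}{29} \approx 313.76$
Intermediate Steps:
$s{\left(O,D \right)} = -7 + O$
$s{\left(-17,-21 \right)} \frac{Q{\left(14 \right)} - 149}{44 - 131} + \left(214 - -137\right) = \left(-7 - 17\right) \frac{14 - 149}{44 - 131} + \left(214 - -137\right) = - 24 \left(- \frac{135}{-87}\right) + \left(214 + 137\right) = - 24 \left(\left(-135\right) \left(- \frac{1}{87}\right)\right) + 351 = \left(-24\right) \frac{45}{29} + 351 = - \frac{1080}{29} + 351 = \frac{9099}{29}$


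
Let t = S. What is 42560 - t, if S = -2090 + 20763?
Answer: 23887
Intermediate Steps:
S = 18673
t = 18673
42560 - t = 42560 - 1*18673 = 42560 - 18673 = 23887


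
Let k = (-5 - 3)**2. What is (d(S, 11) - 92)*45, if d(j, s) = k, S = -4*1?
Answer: -1260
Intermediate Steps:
S = -4
k = 64 (k = (-8)**2 = 64)
d(j, s) = 64
(d(S, 11) - 92)*45 = (64 - 92)*45 = -28*45 = -1260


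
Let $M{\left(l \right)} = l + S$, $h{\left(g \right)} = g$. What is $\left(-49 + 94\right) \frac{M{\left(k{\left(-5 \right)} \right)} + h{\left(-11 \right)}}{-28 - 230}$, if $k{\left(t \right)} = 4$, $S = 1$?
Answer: $\frac{45}{43} \approx 1.0465$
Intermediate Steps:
$M{\left(l \right)} = 1 + l$ ($M{\left(l \right)} = l + 1 = 1 + l$)
$\left(-49 + 94\right) \frac{M{\left(k{\left(-5 \right)} \right)} + h{\left(-11 \right)}}{-28 - 230} = \left(-49 + 94\right) \frac{\left(1 + 4\right) - 11}{-28 - 230} = 45 \frac{5 - 11}{-258} = 45 \left(\left(-6\right) \left(- \frac{1}{258}\right)\right) = 45 \cdot \frac{1}{43} = \frac{45}{43}$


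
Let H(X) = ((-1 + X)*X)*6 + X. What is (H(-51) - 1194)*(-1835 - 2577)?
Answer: -64710804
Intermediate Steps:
H(X) = X + 6*X*(-1 + X) (H(X) = (X*(-1 + X))*6 + X = 6*X*(-1 + X) + X = X + 6*X*(-1 + X))
(H(-51) - 1194)*(-1835 - 2577) = (-51*(-5 + 6*(-51)) - 1194)*(-1835 - 2577) = (-51*(-5 - 306) - 1194)*(-4412) = (-51*(-311) - 1194)*(-4412) = (15861 - 1194)*(-4412) = 14667*(-4412) = -64710804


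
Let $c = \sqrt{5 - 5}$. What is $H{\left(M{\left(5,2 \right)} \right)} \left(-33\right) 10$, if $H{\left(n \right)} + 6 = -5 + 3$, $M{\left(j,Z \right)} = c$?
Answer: $2640$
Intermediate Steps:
$c = 0$ ($c = \sqrt{0} = 0$)
$M{\left(j,Z \right)} = 0$
$H{\left(n \right)} = -8$ ($H{\left(n \right)} = -6 + \left(-5 + 3\right) = -6 - 2 = -8$)
$H{\left(M{\left(5,2 \right)} \right)} \left(-33\right) 10 = \left(-8\right) \left(-33\right) 10 = 264 \cdot 10 = 2640$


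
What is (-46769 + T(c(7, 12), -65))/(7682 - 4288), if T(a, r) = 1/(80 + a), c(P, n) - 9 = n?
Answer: -2361834/171397 ≈ -13.780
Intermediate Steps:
c(P, n) = 9 + n
(-46769 + T(c(7, 12), -65))/(7682 - 4288) = (-46769 + 1/(80 + (9 + 12)))/(7682 - 4288) = (-46769 + 1/(80 + 21))/3394 = (-46769 + 1/101)*(1/3394) = -4723668/101*1/3394 = -2361834/171397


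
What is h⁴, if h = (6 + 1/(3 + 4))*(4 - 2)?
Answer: 54700816/2401 ≈ 22783.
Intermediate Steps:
h = 86/7 (h = (6 + 1/7)*2 = (6 + ⅐)*2 = (43/7)*2 = 86/7 ≈ 12.286)
h⁴ = (86/7)⁴ = 54700816/2401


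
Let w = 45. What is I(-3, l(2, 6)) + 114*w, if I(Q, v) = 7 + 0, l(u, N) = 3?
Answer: 5137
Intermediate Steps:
I(Q, v) = 7
I(-3, l(2, 6)) + 114*w = 7 + 114*45 = 7 + 5130 = 5137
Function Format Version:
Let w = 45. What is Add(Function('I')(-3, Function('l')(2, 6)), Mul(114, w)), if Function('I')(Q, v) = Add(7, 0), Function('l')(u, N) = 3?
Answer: 5137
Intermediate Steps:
Function('I')(Q, v) = 7
Add(Function('I')(-3, Function('l')(2, 6)), Mul(114, w)) = Add(7, Mul(114, 45)) = Add(7, 5130) = 5137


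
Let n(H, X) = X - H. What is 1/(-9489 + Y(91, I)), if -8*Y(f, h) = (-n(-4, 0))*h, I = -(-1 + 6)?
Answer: -2/18983 ≈ -0.00010536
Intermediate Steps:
I = -5 (I = -1*5 = -5)
Y(f, h) = h/2 (Y(f, h) = -(-(0 - 1*(-4)))*h/8 = -(-(0 + 4))*h/8 = -(-1*4)*h/8 = -(-1)*h/2 = h/2)
1/(-9489 + Y(91, I)) = 1/(-9489 + (½)*(-5)) = 1/(-9489 - 5/2) = 1/(-18983/2) = -2/18983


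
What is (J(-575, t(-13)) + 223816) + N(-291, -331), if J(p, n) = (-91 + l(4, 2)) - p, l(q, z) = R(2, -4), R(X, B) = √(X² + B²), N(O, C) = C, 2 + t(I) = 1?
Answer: 223969 + 2*√5 ≈ 2.2397e+5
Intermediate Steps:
t(I) = -1 (t(I) = -2 + 1 = -1)
R(X, B) = √(B² + X²)
l(q, z) = 2*√5 (l(q, z) = √((-4)² + 2²) = √(16 + 4) = √20 = 2*√5)
J(p, n) = -91 - p + 2*√5 (J(p, n) = (-91 + 2*√5) - p = -91 - p + 2*√5)
(J(-575, t(-13)) + 223816) + N(-291, -331) = ((-91 - 1*(-575) + 2*√5) + 223816) - 331 = ((-91 + 575 + 2*√5) + 223816) - 331 = ((484 + 2*√5) + 223816) - 331 = (224300 + 2*√5) - 331 = 223969 + 2*√5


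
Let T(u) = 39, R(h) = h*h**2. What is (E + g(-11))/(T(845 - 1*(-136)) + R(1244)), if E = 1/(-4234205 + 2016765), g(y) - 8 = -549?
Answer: -1199635041/4268870961913120 ≈ -2.8102e-7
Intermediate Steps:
g(y) = -541 (g(y) = 8 - 549 = -541)
R(h) = h**3
E = -1/2217440 (E = 1/(-2217440) = -1/2217440 ≈ -4.5097e-7)
(E + g(-11))/(T(845 - 1*(-136)) + R(1244)) = (-1/2217440 - 541)/(39 + 1244**3) = -1199635041/(2217440*(39 + 1925134784)) = -1199635041/2217440/1925134823 = -1199635041/2217440*1/1925134823 = -1199635041/4268870961913120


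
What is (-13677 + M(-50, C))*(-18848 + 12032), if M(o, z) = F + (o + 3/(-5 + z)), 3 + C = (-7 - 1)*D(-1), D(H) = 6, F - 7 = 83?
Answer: 650651100/7 ≈ 9.2950e+7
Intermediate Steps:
F = 90 (F = 7 + 83 = 90)
C = -51 (C = -3 + (-7 - 1)*6 = -3 - 8*6 = -3 - 48 = -51)
M(o, z) = 90 + o + 3/(-5 + z) (M(o, z) = 90 + (o + 3/(-5 + z)) = 90 + o + 3/(-5 + z))
(-13677 + M(-50, C))*(-18848 + 12032) = (-13677 + (-447 - 5*(-50) + 90*(-51) - 50*(-51))/(-5 - 51))*(-18848 + 12032) = (-13677 + (-447 + 250 - 4590 + 2550)/(-56))*(-6816) = (-13677 - 1/56*(-2237))*(-6816) = (-13677 + 2237/56)*(-6816) = -763675/56*(-6816) = 650651100/7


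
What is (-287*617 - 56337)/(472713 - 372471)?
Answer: -116708/50121 ≈ -2.3285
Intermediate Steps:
(-287*617 - 56337)/(472713 - 372471) = (-177079 - 56337)/100242 = -233416*1/100242 = -116708/50121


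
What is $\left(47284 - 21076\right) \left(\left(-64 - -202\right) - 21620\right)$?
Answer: $-563000256$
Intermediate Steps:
$\left(47284 - 21076\right) \left(\left(-64 - -202\right) - 21620\right) = 26208 \left(\left(-64 + 202\right) - 21620\right) = 26208 \left(138 - 21620\right) = 26208 \left(-21482\right) = -563000256$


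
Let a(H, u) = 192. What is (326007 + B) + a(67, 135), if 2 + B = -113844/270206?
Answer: 44070136369/135103 ≈ 3.2620e+5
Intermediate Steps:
B = -327128/135103 (B = -2 - 113844/270206 = -2 - 113844*1/270206 = -2 - 56922/135103 = -327128/135103 ≈ -2.4213)
(326007 + B) + a(67, 135) = (326007 - 327128/135103) + 192 = 44044196593/135103 + 192 = 44070136369/135103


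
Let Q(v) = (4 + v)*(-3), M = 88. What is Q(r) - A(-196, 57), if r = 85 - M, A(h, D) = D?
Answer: -60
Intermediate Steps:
r = -3 (r = 85 - 1*88 = 85 - 88 = -3)
Q(v) = -12 - 3*v
Q(r) - A(-196, 57) = (-12 - 3*(-3)) - 1*57 = (-12 + 9) - 57 = -3 - 57 = -60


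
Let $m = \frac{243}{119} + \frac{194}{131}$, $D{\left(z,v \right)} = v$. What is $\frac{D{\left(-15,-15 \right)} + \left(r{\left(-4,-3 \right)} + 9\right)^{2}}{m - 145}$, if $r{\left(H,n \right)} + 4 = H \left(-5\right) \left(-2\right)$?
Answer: $- \frac{9431345}{1102743} \approx -8.5526$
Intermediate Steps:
$r{\left(H,n \right)} = -4 + 10 H$ ($r{\left(H,n \right)} = -4 + H \left(-5\right) \left(-2\right) = -4 + - 5 H \left(-2\right) = -4 + 10 H$)
$m = \frac{54919}{15589}$ ($m = 243 \cdot \frac{1}{119} + 194 \cdot \frac{1}{131} = \frac{243}{119} + \frac{194}{131} = \frac{54919}{15589} \approx 3.5229$)
$\frac{D{\left(-15,-15 \right)} + \left(r{\left(-4,-3 \right)} + 9\right)^{2}}{m - 145} = \frac{-15 + \left(\left(-4 + 10 \left(-4\right)\right) + 9\right)^{2}}{\frac{54919}{15589} - 145} = \frac{-15 + \left(\left(-4 - 40\right) + 9\right)^{2}}{- \frac{2205486}{15589}} = \left(-15 + \left(-44 + 9\right)^{2}\right) \left(- \frac{15589}{2205486}\right) = \left(-15 + \left(-35\right)^{2}\right) \left(- \frac{15589}{2205486}\right) = \left(-15 + 1225\right) \left(- \frac{15589}{2205486}\right) = 1210 \left(- \frac{15589}{2205486}\right) = - \frac{9431345}{1102743}$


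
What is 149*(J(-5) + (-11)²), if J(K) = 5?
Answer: 18774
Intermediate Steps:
149*(J(-5) + (-11)²) = 149*(5 + (-11)²) = 149*(5 + 121) = 149*126 = 18774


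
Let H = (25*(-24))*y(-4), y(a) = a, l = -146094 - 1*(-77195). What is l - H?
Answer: -71299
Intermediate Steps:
l = -68899 (l = -146094 + 77195 = -68899)
H = 2400 (H = (25*(-24))*(-4) = -600*(-4) = 2400)
l - H = -68899 - 1*2400 = -68899 - 2400 = -71299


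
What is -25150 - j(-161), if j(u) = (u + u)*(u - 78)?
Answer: -102108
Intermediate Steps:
j(u) = 2*u*(-78 + u) (j(u) = (2*u)*(-78 + u) = 2*u*(-78 + u))
-25150 - j(-161) = -25150 - 2*(-161)*(-78 - 161) = -25150 - 2*(-161)*(-239) = -25150 - 1*76958 = -25150 - 76958 = -102108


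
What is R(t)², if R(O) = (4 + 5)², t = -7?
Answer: 6561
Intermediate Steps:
R(O) = 81 (R(O) = 9² = 81)
R(t)² = 81² = 6561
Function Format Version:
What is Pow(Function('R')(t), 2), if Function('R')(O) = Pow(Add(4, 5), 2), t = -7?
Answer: 6561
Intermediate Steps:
Function('R')(O) = 81 (Function('R')(O) = Pow(9, 2) = 81)
Pow(Function('R')(t), 2) = Pow(81, 2) = 6561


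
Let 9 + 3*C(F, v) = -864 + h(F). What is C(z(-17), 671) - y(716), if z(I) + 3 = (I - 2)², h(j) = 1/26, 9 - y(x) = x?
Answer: 32449/78 ≈ 416.01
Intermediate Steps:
y(x) = 9 - x
h(j) = 1/26
z(I) = -3 + (-2 + I)² (z(I) = -3 + (I - 2)² = -3 + (-2 + I)²)
C(F, v) = -22697/78 (C(F, v) = -3 + (-864 + 1/26)/3 = -3 + (⅓)*(-22463/26) = -3 - 22463/78 = -22697/78)
C(z(-17), 671) - y(716) = -22697/78 - (9 - 1*716) = -22697/78 - (9 - 716) = -22697/78 - 1*(-707) = -22697/78 + 707 = 32449/78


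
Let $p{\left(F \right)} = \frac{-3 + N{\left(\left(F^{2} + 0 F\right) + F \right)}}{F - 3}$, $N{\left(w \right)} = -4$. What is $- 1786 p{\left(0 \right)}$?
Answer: $- \frac{12502}{3} \approx -4167.3$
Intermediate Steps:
$p{\left(F \right)} = - \frac{7}{-3 + F}$ ($p{\left(F \right)} = \frac{-3 - 4}{F - 3} = - \frac{7}{-3 + F}$)
$- 1786 p{\left(0 \right)} = - 1786 \left(- \frac{7}{-3 + 0}\right) = - 1786 \left(- \frac{7}{-3}\right) = - 1786 \left(\left(-7\right) \left(- \frac{1}{3}\right)\right) = \left(-1786\right) \frac{7}{3} = - \frac{12502}{3}$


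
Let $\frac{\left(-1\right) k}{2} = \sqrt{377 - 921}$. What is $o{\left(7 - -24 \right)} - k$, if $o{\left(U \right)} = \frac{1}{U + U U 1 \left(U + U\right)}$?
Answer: $\frac{1}{59613} + 8 i \sqrt{34} \approx 1.6775 \cdot 10^{-5} + 46.648 i$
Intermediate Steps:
$k = - 8 i \sqrt{34}$ ($k = - 2 \sqrt{377 - 921} = - 2 \sqrt{-544} = - 2 \cdot 4 i \sqrt{34} = - 8 i \sqrt{34} \approx - 46.648 i$)
$o{\left(U \right)} = \frac{1}{U + 2 U^{3}}$ ($o{\left(U \right)} = \frac{1}{U + U^{2} \cdot 1 \cdot 2 U} = \frac{1}{U + U^{2} \cdot 2 U} = \frac{1}{U + 2 U^{3}}$)
$o{\left(7 - -24 \right)} - k = \frac{1}{\left(7 - -24\right) + 2 \left(7 - -24\right)^{3}} - - 8 i \sqrt{34} = \frac{1}{\left(7 + 24\right) + 2 \left(7 + 24\right)^{3}} + 8 i \sqrt{34} = \frac{1}{31 + 2 \cdot 31^{3}} + 8 i \sqrt{34} = \frac{1}{31 + 2 \cdot 29791} + 8 i \sqrt{34} = \frac{1}{31 + 59582} + 8 i \sqrt{34} = \frac{1}{59613} + 8 i \sqrt{34}$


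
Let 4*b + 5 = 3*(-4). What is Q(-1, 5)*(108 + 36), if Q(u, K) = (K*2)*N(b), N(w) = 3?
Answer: 4320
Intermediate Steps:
b = -17/4 (b = -5/4 + (3*(-4))/4 = -5/4 + (1/4)*(-12) = -5/4 - 3 = -17/4 ≈ -4.2500)
Q(u, K) = 6*K (Q(u, K) = (K*2)*3 = (2*K)*3 = 6*K)
Q(-1, 5)*(108 + 36) = (6*5)*(108 + 36) = 30*144 = 4320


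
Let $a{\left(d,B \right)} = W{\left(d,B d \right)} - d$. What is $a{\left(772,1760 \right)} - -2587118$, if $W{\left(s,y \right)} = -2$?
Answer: $2586344$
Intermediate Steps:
$a{\left(d,B \right)} = -2 - d$
$a{\left(772,1760 \right)} - -2587118 = \left(-2 - 772\right) - -2587118 = \left(-2 - 772\right) + 2587118 = -774 + 2587118 = 2586344$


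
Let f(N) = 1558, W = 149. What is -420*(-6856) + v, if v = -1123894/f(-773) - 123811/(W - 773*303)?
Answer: 524921764460079/182340530 ≈ 2.8788e+6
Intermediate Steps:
v = -131438485521/182340530 (v = -1123894/1558 - 123811/(149 - 773*303) = -1123894*1/1558 - 123811/(149 - 234219) = -561947/779 - 123811/(-234070) = -561947/779 - 123811*(-1/234070) = -561947/779 + 123811/234070 = -131438485521/182340530 ≈ -720.84)
-420*(-6856) + v = -420*(-6856) - 131438485521/182340530 = 2879520 - 131438485521/182340530 = 524921764460079/182340530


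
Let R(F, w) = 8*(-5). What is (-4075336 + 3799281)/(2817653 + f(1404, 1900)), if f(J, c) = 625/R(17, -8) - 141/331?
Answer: -730993640/7461102641 ≈ -0.097974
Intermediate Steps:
R(F, w) = -40
f(J, c) = -42503/2648 (f(J, c) = 625/(-40) - 141/331 = 625*(-1/40) - 141*1/331 = -125/8 - 141/331 = -42503/2648)
(-4075336 + 3799281)/(2817653 + f(1404, 1900)) = (-4075336 + 3799281)/(2817653 - 42503/2648) = -276055/7461102641/2648 = -276055*2648/7461102641 = -730993640/7461102641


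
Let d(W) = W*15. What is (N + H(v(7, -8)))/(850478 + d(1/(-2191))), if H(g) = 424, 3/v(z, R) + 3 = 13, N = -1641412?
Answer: -3595404708/1863397283 ≈ -1.9295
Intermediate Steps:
v(z, R) = 3/10 (v(z, R) = 3/(-3 + 13) = 3/10)
d(W) = 15*W
(N + H(v(7, -8)))/(850478 + d(1/(-2191))) = (-1641412 + 424)/(850478 + 15/(-2191)) = -1640988/(850478 + 15*(-1/2191)) = -1640988/(850478 - 15/2191) = -1640988/1863397283/2191 = -1640988*2191/1863397283 = -3595404708/1863397283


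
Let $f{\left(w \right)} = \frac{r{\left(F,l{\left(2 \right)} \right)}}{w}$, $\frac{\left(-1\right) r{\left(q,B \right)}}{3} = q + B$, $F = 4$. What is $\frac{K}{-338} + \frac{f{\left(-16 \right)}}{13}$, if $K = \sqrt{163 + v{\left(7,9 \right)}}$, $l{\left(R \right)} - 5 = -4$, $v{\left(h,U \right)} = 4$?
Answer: $\frac{15}{208} - \frac{\sqrt{167}}{338} \approx 0.033882$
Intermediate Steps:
$l{\left(R \right)} = 1$ ($l{\left(R \right)} = 5 - 4 = 1$)
$r{\left(q,B \right)} = - 3 B - 3 q$ ($r{\left(q,B \right)} = - 3 \left(q + B\right) = - 3 \left(B + q\right) = - 3 B - 3 q$)
$f{\left(w \right)} = - \frac{15}{w}$ ($f{\left(w \right)} = \frac{\left(-3\right) 1 - 12}{w} = \frac{-3 - 12}{w} = - \frac{15}{w}$)
$K = \sqrt{167}$ ($K = \sqrt{163 + 4} = \sqrt{167} \approx 12.923$)
$\frac{K}{-338} + \frac{f{\left(-16 \right)}}{13} = \frac{\sqrt{167}}{-338} + \frac{\left(-15\right) \frac{1}{-16}}{13} = \sqrt{167} \left(- \frac{1}{338}\right) + \left(-15\right) \left(- \frac{1}{16}\right) \frac{1}{13} = - \frac{\sqrt{167}}{338} + \frac{15}{16} \cdot \frac{1}{13} = - \frac{\sqrt{167}}{338} + \frac{15}{208} = \frac{15}{208} - \frac{\sqrt{167}}{338}$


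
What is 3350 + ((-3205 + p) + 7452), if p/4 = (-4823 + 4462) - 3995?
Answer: -9827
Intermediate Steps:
p = -17424 (p = 4*((-4823 + 4462) - 3995) = 4*(-361 - 3995) = 4*(-4356) = -17424)
3350 + ((-3205 + p) + 7452) = 3350 + ((-3205 - 17424) + 7452) = 3350 + (-20629 + 7452) = 3350 - 13177 = -9827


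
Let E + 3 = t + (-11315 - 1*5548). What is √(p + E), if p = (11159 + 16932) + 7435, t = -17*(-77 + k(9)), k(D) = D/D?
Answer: 4*√1247 ≈ 141.25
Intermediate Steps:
k(D) = 1
t = 1292 (t = -17*(-77 + 1) = -17*(-76) = 1292)
p = 35526 (p = 28091 + 7435 = 35526)
E = -15574 (E = -3 + (1292 + (-11315 - 1*5548)) = -3 + (1292 + (-11315 - 5548)) = -3 + (1292 - 16863) = -3 - 15571 = -15574)
√(p + E) = √(35526 - 15574) = √19952 = 4*√1247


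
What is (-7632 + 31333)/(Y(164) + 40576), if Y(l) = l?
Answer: 23701/40740 ≈ 0.58176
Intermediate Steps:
(-7632 + 31333)/(Y(164) + 40576) = (-7632 + 31333)/(164 + 40576) = 23701/40740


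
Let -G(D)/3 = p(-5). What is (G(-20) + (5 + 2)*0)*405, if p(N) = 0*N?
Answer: 0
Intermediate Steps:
p(N) = 0
G(D) = 0 (G(D) = -3*0 = 0)
(G(-20) + (5 + 2)*0)*405 = (0 + (5 + 2)*0)*405 = (0 + 7*0)*405 = (0 + 0)*405 = 0*405 = 0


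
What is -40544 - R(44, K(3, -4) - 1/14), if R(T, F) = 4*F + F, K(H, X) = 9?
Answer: -568241/14 ≈ -40589.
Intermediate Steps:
R(T, F) = 5*F
-40544 - R(44, K(3, -4) - 1/14) = -40544 - 5*(9 - 1/14) = -40544 - 5*125/14 = -40544 - 1*625/14 = -40544 - 625/14 = -568241/14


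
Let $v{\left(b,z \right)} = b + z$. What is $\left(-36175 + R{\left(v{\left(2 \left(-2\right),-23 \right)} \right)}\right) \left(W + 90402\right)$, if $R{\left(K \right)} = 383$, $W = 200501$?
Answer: $-10412000176$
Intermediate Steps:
$\left(-36175 + R{\left(v{\left(2 \left(-2\right),-23 \right)} \right)}\right) \left(W + 90402\right) = \left(-36175 + 383\right) \left(200501 + 90402\right) = \left(-35792\right) 290903 = -10412000176$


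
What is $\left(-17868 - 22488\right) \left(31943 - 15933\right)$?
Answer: $-646099560$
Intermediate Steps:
$\left(-17868 - 22488\right) \left(31943 - 15933\right) = \left(-40356\right) 16010 = -646099560$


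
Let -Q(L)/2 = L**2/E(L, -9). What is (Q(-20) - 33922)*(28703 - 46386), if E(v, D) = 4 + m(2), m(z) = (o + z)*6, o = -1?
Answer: 601257366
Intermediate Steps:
m(z) = -6 + 6*z (m(z) = (-1 + z)*6 = -6 + 6*z)
E(v, D) = 10 (E(v, D) = 4 + (-6 + 6*2) = 4 + (-6 + 12) = 4 + 6 = 10)
Q(L) = -L**2/5 (Q(L) = -2*L**2/10 = -L**2/5)
(Q(-20) - 33922)*(28703 - 46386) = (-1/5*(-20)**2 - 33922)*(28703 - 46386) = (-1/5*400 - 33922)*(-17683) = (-80 - 33922)*(-17683) = -34002*(-17683) = 601257366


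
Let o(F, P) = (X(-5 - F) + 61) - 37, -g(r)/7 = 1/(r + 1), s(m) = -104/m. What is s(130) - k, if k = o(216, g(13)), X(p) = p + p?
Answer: 2086/5 ≈ 417.20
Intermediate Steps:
X(p) = 2*p
g(r) = -7/(1 + r) (g(r) = -7/(r + 1) = -7/(1 + r))
o(F, P) = 14 - 2*F (o(F, P) = (2*(-5 - F) + 61) - 37 = ((-10 - 2*F) + 61) - 37 = (51 - 2*F) - 37 = 14 - 2*F)
k = -418 (k = 14 - 2*216 = 14 - 432 = -418)
s(130) - k = -104/130 - 1*(-418) = -104*1/130 + 418 = -⅘ + 418 = 2086/5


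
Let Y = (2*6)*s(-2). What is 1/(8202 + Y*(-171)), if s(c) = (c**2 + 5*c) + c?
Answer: 1/24618 ≈ 4.0621e-5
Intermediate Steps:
s(c) = c**2 + 6*c
Y = -96 (Y = (2*6)*(-2*(6 - 2)) = 12*(-2*4) = 12*(-8) = -96)
1/(8202 + Y*(-171)) = 1/(8202 - 96*(-171)) = 1/(8202 + 16416) = 1/24618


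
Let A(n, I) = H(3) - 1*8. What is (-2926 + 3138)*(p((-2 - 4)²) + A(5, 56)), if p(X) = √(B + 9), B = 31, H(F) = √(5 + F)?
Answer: -1696 + 424*√2 + 424*√10 ≈ 244.43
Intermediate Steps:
A(n, I) = -8 + 2*√2 (A(n, I) = √(5 + 3) - 1*8 = √8 - 8 = 2*√2 - 8 = -8 + 2*√2)
p(X) = 2*√10 (p(X) = √(31 + 9) = √40 = 2*√10)
(-2926 + 3138)*(p((-2 - 4)²) + A(5, 56)) = (-2926 + 3138)*(2*√10 + (-8 + 2*√2)) = 212*(-8 + 2*√2 + 2*√10) = -1696 + 424*√2 + 424*√10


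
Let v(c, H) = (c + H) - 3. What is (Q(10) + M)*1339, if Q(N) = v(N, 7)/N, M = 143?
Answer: 966758/5 ≈ 1.9335e+5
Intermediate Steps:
v(c, H) = -3 + H + c (v(c, H) = (H + c) - 3 = -3 + H + c)
Q(N) = (4 + N)/N (Q(N) = (-3 + 7 + N)/N = (4 + N)/N)
(Q(10) + M)*1339 = ((4 + 10)/10 + 143)*1339 = ((⅒)*14 + 143)*1339 = (7/5 + 143)*1339 = (722/5)*1339 = 966758/5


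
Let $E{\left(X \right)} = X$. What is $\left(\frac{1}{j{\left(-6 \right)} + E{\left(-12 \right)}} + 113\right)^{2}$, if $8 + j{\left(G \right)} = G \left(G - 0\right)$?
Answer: $\frac{3272481}{256} \approx 12783.0$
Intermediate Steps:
$j{\left(G \right)} = -8 + G^{2}$ ($j{\left(G \right)} = -8 + G \left(G - 0\right) = -8 + G \left(G + 0\right) = -8 + G G = -8 + G^{2}$)
$\left(\frac{1}{j{\left(-6 \right)} + E{\left(-12 \right)}} + 113\right)^{2} = \left(\frac{1}{\left(-8 + \left(-6\right)^{2}\right) - 12} + 113\right)^{2} = \left(\frac{1}{\left(-8 + 36\right) - 12} + 113\right)^{2} = \left(\frac{1}{28 - 12} + 113\right)^{2} = \left(\frac{1}{16} + 113\right)^{2} = \left(\frac{1809}{16}\right)^{2} = \frac{3272481}{256}$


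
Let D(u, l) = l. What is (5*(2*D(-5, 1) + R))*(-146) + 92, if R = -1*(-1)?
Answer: -2098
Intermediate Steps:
R = 1
(5*(2*D(-5, 1) + R))*(-146) + 92 = (5*(2*1 + 1))*(-146) + 92 = (5*(2 + 1))*(-146) + 92 = (5*3)*(-146) + 92 = 15*(-146) + 92 = -2190 + 92 = -2098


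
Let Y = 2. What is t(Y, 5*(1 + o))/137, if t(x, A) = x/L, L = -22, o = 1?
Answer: -1/1507 ≈ -0.00066357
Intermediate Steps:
t(x, A) = -x/22 (t(x, A) = x/(-22) = x*(-1/22) = -x/22)
t(Y, 5*(1 + o))/137 = -1/22*2/137 = -1/11*1/137 = -1/1507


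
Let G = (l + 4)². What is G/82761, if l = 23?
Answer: 243/27587 ≈ 0.0088085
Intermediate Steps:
G = 729 (G = (23 + 4)² = 27² = 729)
G/82761 = 729/82761 = 729*(1/82761) = 243/27587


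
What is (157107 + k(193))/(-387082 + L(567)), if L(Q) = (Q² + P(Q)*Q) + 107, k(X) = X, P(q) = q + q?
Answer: 39325/144373 ≈ 0.27238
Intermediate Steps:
P(q) = 2*q
L(Q) = 107 + 3*Q² (L(Q) = (Q² + (2*Q)*Q) + 107 = (Q² + 2*Q²) + 107 = 3*Q² + 107 = 107 + 3*Q²)
(157107 + k(193))/(-387082 + L(567)) = (157107 + 193)/(-387082 + (107 + 3*567²)) = 157300/(-387082 + (107 + 3*321489)) = 157300/(-387082 + (107 + 964467)) = 157300/(-387082 + 964574) = 157300/577492 = 157300*(1/577492) = 39325/144373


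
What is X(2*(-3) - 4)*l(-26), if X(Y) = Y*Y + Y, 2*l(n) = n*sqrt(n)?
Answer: -1170*I*sqrt(26) ≈ -5965.9*I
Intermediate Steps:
l(n) = n**(3/2)/2 (l(n) = (n*sqrt(n))/2 = n**(3/2)/2)
X(Y) = Y + Y**2 (X(Y) = Y**2 + Y = Y + Y**2)
X(2*(-3) - 4)*l(-26) = ((2*(-3) - 4)*(1 + (2*(-3) - 4)))*((-26)**(3/2)/2) = ((-6 - 4)*(1 + (-6 - 4)))*((-26*I*sqrt(26))/2) = (-10*(1 - 10))*(-13*I*sqrt(26)) = (-10*(-9))*(-13*I*sqrt(26)) = 90*(-13*I*sqrt(26)) = -1170*I*sqrt(26)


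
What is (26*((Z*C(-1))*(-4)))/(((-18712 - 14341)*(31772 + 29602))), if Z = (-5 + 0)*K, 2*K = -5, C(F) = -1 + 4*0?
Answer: -650/1014297411 ≈ -6.4084e-7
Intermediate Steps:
C(F) = -1 (C(F) = -1 + 0 = -1)
K = -5/2 (K = (1/2)*(-5) = -5/2 ≈ -2.5000)
Z = 25/2 (Z = (-5 + 0)*(-5/2) = -5*(-5/2) = 25/2 ≈ 12.500)
(26*((Z*C(-1))*(-4)))/(((-18712 - 14341)*(31772 + 29602))) = (26*(((25/2)*(-1))*(-4)))/(((-18712 - 14341)*(31772 + 29602))) = (26*(-25/2*(-4)))/((-33053*61374)) = (26*50)/(-2028594822) = 1300*(-1/2028594822) = -650/1014297411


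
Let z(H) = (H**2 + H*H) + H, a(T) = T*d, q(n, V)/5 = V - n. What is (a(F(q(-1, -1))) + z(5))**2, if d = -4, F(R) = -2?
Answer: 3969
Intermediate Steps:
q(n, V) = -5*n + 5*V (q(n, V) = 5*(V - n) = -5*n + 5*V)
a(T) = -4*T (a(T) = T*(-4) = -4*T)
z(H) = H + 2*H**2 (z(H) = (H**2 + H**2) + H = 2*H**2 + H = H + 2*H**2)
(a(F(q(-1, -1))) + z(5))**2 = (-4*(-2) + 5*(1 + 2*5))**2 = (8 + 5*(1 + 10))**2 = (8 + 5*11)**2 = (8 + 55)**2 = 63**2 = 3969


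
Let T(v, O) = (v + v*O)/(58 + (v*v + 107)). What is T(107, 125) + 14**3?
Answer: 15941149/5807 ≈ 2745.2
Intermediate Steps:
T(v, O) = (v + O*v)/(165 + v**2) (T(v, O) = (v + O*v)/(58 + (v**2 + 107)) = (v + O*v)/(58 + (107 + v**2)) = (v + O*v)/(165 + v**2))
T(107, 125) + 14**3 = 107*(1 + 125)/(165 + 107**2) + 14**3 = 107*126/(165 + 11449) + 2744 = 107*126/11614 + 2744 = 107*(1/11614)*126 + 2744 = 6741/5807 + 2744 = 15941149/5807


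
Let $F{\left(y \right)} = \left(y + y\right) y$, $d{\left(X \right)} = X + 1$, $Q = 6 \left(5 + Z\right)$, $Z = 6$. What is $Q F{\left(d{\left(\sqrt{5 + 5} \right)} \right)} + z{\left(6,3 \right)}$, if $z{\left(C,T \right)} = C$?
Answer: $1458 + 264 \sqrt{10} \approx 2292.8$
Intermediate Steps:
$Q = 66$ ($Q = 6 \left(5 + 6\right) = 6 \cdot 11 = 66$)
$d{\left(X \right)} = 1 + X$
$F{\left(y \right)} = 2 y^{2}$ ($F{\left(y \right)} = 2 y y = 2 y^{2}$)
$Q F{\left(d{\left(\sqrt{5 + 5} \right)} \right)} + z{\left(6,3 \right)} = 66 \cdot 2 \left(1 + \sqrt{5 + 5}\right)^{2} + 6 = 66 \cdot 2 \left(1 + \sqrt{10}\right)^{2} + 6 = 132 \left(1 + \sqrt{10}\right)^{2} + 6 = 6 + 132 \left(1 + \sqrt{10}\right)^{2}$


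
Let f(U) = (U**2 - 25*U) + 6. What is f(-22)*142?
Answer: 147680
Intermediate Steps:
f(U) = 6 + U**2 - 25*U
f(-22)*142 = (6 + (-22)**2 - 25*(-22))*142 = (6 + 484 + 550)*142 = 1040*142 = 147680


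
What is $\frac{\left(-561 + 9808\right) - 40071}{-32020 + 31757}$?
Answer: $\frac{30824}{263} \approx 117.2$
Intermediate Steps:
$\frac{\left(-561 + 9808\right) - 40071}{-32020 + 31757} = \frac{9247 - 40071}{-263} = \left(-30824\right) \left(- \frac{1}{263}\right) = \frac{30824}{263}$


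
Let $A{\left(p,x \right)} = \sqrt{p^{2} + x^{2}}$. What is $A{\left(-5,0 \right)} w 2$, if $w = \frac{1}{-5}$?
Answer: $-2$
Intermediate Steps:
$w = - \frac{1}{5} \approx -0.2$
$A{\left(-5,0 \right)} w 2 = \sqrt{\left(-5\right)^{2} + 0^{2}} \left(- \frac{1}{5}\right) 2 = \sqrt{25 + 0} \left(- \frac{1}{5}\right) 2 = \sqrt{25} \left(- \frac{1}{5}\right) 2 = 5 \left(- \frac{1}{5}\right) 2 = \left(-1\right) 2 = -2$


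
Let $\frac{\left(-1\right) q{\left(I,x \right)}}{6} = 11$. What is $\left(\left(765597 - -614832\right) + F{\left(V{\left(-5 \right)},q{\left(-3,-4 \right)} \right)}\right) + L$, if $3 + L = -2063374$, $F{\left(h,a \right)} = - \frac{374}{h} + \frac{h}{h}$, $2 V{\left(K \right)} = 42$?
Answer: $- \frac{14342261}{21} \approx -6.8297 \cdot 10^{5}$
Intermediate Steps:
$q{\left(I,x \right)} = -66$ ($q{\left(I,x \right)} = \left(-6\right) 11 = -66$)
$V{\left(K \right)} = 21$ ($V{\left(K \right)} = \frac{1}{2} \cdot 42 = 21$)
$F{\left(h,a \right)} = 1 - \frac{374}{h}$ ($F{\left(h,a \right)} = - \frac{374}{h} + 1 = 1 - \frac{374}{h}$)
$L = -2063377$ ($L = -3 - 2063374 = -2063377$)
$\left(\left(765597 - -614832\right) + F{\left(V{\left(-5 \right)},q{\left(-3,-4 \right)} \right)}\right) + L = \left(\left(765597 - -614832\right) + \frac{-374 + 21}{21}\right) - 2063377 = \left(\left(765597 + 614832\right) + \frac{1}{21} \left(-353\right)\right) - 2063377 = \left(1380429 - \frac{353}{21}\right) - 2063377 = \frac{28988656}{21} - 2063377 = - \frac{14342261}{21}$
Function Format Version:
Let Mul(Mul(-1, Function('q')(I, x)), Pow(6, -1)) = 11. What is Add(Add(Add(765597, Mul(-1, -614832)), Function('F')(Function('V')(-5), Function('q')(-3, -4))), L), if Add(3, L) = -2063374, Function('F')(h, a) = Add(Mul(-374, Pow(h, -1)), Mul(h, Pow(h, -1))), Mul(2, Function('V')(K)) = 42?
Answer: Rational(-14342261, 21) ≈ -6.8297e+5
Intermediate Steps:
Function('q')(I, x) = -66 (Function('q')(I, x) = Mul(-6, 11) = -66)
Function('V')(K) = 21 (Function('V')(K) = Mul(Rational(1, 2), 42) = 21)
Function('F')(h, a) = Add(1, Mul(-374, Pow(h, -1))) (Function('F')(h, a) = Add(Mul(-374, Pow(h, -1)), 1) = Add(1, Mul(-374, Pow(h, -1))))
L = -2063377 (L = Add(-3, -2063374) = -2063377)
Add(Add(Add(765597, Mul(-1, -614832)), Function('F')(Function('V')(-5), Function('q')(-3, -4))), L) = Add(Add(Add(765597, Mul(-1, -614832)), Mul(Pow(21, -1), Add(-374, 21))), -2063377) = Add(Add(Add(765597, 614832), Mul(Rational(1, 21), -353)), -2063377) = Add(Add(1380429, Rational(-353, 21)), -2063377) = Add(Rational(28988656, 21), -2063377) = Rational(-14342261, 21)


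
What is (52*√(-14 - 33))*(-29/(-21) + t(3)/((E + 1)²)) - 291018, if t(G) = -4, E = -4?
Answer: -291018 + 3068*I*√47/63 ≈ -2.9102e+5 + 333.86*I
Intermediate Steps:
(52*√(-14 - 33))*(-29/(-21) + t(3)/((E + 1)²)) - 291018 = (52*√(-14 - 33))*(-29/(-21) - 4/(-4 + 1)²) - 291018 = (52*√(-47))*(-29*(-1/21) - 4/((-3)²)) - 291018 = (52*(I*√47))*(29/21 - 4/9) - 291018 = (52*I*√47)*(29/21 - 4*⅑) - 291018 = (52*I*√47)*(29/21 - 4/9) - 291018 = (52*I*√47)*(59/63) - 291018 = 3068*I*√47/63 - 291018 = -291018 + 3068*I*√47/63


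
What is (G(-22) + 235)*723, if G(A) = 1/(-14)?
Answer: 2377947/14 ≈ 1.6985e+5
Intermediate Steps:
G(A) = -1/14
(G(-22) + 235)*723 = (-1/14 + 235)*723 = (3289/14)*723 = 2377947/14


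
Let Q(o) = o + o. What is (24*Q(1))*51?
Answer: 2448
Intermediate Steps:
Q(o) = 2*o
(24*Q(1))*51 = (24*(2*1))*51 = (24*2)*51 = 48*51 = 2448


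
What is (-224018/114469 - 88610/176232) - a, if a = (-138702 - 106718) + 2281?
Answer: 2452408967559023/10086550404 ≈ 2.4314e+5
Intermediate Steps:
a = -243139 (a = -245420 + 2281 = -243139)
(-224018/114469 - 88610/176232) - a = (-224018/114469 - 88610/176232) - 1*(-243139) = (-224018*1/114469 - 88610*1/176232) + 243139 = (-224018/114469 - 44305/88116) + 243139 = -24811119133/10086550404 + 243139 = 2452408967559023/10086550404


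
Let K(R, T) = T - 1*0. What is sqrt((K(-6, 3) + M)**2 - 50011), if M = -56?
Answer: I*sqrt(47202) ≈ 217.26*I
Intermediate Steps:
K(R, T) = T (K(R, T) = T + 0 = T)
sqrt((K(-6, 3) + M)**2 - 50011) = sqrt((3 - 56)**2 - 50011) = sqrt((-53)**2 - 50011) = sqrt(2809 - 50011) = sqrt(-47202) = I*sqrt(47202)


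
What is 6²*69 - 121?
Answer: 2363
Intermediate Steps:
6²*69 - 121 = 36*69 - 121 = 2484 - 121 = 2363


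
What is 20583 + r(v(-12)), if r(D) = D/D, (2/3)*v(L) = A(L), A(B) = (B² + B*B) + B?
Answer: 20584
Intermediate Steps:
A(B) = B + 2*B² (A(B) = (B² + B²) + B = 2*B² + B = B + 2*B²)
v(L) = 3*L*(1 + 2*L)/2 (v(L) = 3*(L*(1 + 2*L))/2 = 3*L*(1 + 2*L)/2)
r(D) = 1
20583 + r(v(-12)) = 20583 + 1 = 20584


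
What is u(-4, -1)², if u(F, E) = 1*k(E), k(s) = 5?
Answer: 25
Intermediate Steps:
u(F, E) = 5 (u(F, E) = 1*5 = 5)
u(-4, -1)² = 5² = 25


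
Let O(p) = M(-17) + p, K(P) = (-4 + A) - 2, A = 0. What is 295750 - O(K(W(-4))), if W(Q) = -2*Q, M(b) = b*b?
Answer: 295467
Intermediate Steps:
M(b) = b²
K(P) = -6 (K(P) = (-4 + 0) - 2 = -4 - 2 = -6)
O(p) = 289 + p (O(p) = (-17)² + p = 289 + p)
295750 - O(K(W(-4))) = 295750 - (289 - 6) = 295750 - 1*283 = 295750 - 283 = 295467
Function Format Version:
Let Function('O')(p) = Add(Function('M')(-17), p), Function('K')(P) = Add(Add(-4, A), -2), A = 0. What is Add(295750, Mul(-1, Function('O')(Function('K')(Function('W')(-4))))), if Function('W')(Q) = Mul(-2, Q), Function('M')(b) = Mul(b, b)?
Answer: 295467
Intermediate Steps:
Function('M')(b) = Pow(b, 2)
Function('K')(P) = -6 (Function('K')(P) = Add(Add(-4, 0), -2) = Add(-4, -2) = -6)
Function('O')(p) = Add(289, p) (Function('O')(p) = Add(Pow(-17, 2), p) = Add(289, p))
Add(295750, Mul(-1, Function('O')(Function('K')(Function('W')(-4))))) = Add(295750, Mul(-1, Add(289, -6))) = Add(295750, Mul(-1, 283)) = Add(295750, -283) = 295467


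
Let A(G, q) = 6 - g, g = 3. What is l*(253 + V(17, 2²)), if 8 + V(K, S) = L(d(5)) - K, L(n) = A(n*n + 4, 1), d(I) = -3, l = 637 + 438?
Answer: 248325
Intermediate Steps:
l = 1075
A(G, q) = 3 (A(G, q) = 6 - 1*3 = 6 - 3 = 3)
L(n) = 3
V(K, S) = -5 - K (V(K, S) = -8 + (3 - K) = -5 - K)
l*(253 + V(17, 2²)) = 1075*(253 + (-5 - 1*17)) = 1075*(253 + (-5 - 17)) = 1075*(253 - 22) = 1075*231 = 248325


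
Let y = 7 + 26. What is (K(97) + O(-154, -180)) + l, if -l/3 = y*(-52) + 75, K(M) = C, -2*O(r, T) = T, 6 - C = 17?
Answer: 5002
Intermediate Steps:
y = 33
C = -11 (C = 6 - 1*17 = 6 - 17 = -11)
O(r, T) = -T/2
K(M) = -11
l = 4923 (l = -3*(33*(-52) + 75) = -3*(-1716 + 75) = -3*(-1641) = 4923)
(K(97) + O(-154, -180)) + l = (-11 - ½*(-180)) + 4923 = (-11 + 90) + 4923 = 79 + 4923 = 5002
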